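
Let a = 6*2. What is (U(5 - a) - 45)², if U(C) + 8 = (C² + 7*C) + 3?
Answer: 2500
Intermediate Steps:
a = 12
U(C) = -5 + C² + 7*C (U(C) = -8 + ((C² + 7*C) + 3) = -8 + (3 + C² + 7*C) = -5 + C² + 7*C)
(U(5 - a) - 45)² = ((-5 + (5 - 1*12)² + 7*(5 - 1*12)) - 45)² = ((-5 + (5 - 12)² + 7*(5 - 12)) - 45)² = ((-5 + (-7)² + 7*(-7)) - 45)² = ((-5 + 49 - 49) - 45)² = (-5 - 45)² = (-50)² = 2500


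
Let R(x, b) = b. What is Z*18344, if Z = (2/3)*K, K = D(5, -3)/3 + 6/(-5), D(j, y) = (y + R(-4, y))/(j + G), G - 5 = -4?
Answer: -843824/45 ≈ -18752.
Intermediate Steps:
G = 1 (G = 5 - 4 = 1)
D(j, y) = 2*y/(1 + j) (D(j, y) = (y + y)/(j + 1) = (2*y)/(1 + j) = 2*y/(1 + j))
K = -23/15 (K = (2*(-3)/(1 + 5))/3 + 6/(-5) = (2*(-3)/6)*(1/3) + 6*(-1/5) = (2*(-3)*(1/6))*(1/3) - 6/5 = -1*1/3 - 6/5 = -1/3 - 6/5 = -23/15 ≈ -1.5333)
Z = -46/45 (Z = (2/3)*(-23/15) = -46/45 ≈ -1.0222)
Z*18344 = -46/45*18344 = -843824/45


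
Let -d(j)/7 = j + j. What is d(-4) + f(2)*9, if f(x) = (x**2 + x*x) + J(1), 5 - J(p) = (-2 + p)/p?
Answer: 182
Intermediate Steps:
J(p) = 5 - (-2 + p)/p
d(j) = -14*j (d(j) = -7*(j + j) = -14*j)
f(x) = 6 + 2*x**2 (f(x) = (x**2 + x*x) + (4 + 2/1) = (x**2 + x**2) + (4 + 2*1) = 2*x**2 + (4 + 2) = 2*x**2 + 6 = 6 + 2*x**2)
d(-4) + f(2)*9 = -14*(-4) + (6 + 2*2**2)*9 = 56 + (6 + 2*4)*9 = 56 + (6 + 8)*9 = 56 + 14*9 = 56 + 126 = 182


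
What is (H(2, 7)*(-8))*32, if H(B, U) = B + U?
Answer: -2304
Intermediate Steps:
(H(2, 7)*(-8))*32 = ((2 + 7)*(-8))*32 = (9*(-8))*32 = -72*32 = -2304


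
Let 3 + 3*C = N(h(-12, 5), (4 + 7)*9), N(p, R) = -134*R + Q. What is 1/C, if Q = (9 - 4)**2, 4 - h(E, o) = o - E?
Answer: -3/13244 ≈ -0.00022652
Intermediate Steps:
h(E, o) = 4 + E - o (h(E, o) = 4 - (o - E) = 4 + (E - o) = 4 + E - o)
Q = 25 (Q = 5**2 = 25)
N(p, R) = 25 - 134*R (N(p, R) = -134*R + 25 = 25 - 134*R)
C = -13244/3 (C = -1 + (25 - 134*(4 + 7)*9)/3 = -1 + (25 - 1474*9)/3 = -1 + (25 - 134*99)/3 = -1 + (25 - 13266)/3 = -1 + (1/3)*(-13241) = -1 - 13241/3 = -13244/3 ≈ -4414.7)
1/C = 1/(-13244/3) = -3/13244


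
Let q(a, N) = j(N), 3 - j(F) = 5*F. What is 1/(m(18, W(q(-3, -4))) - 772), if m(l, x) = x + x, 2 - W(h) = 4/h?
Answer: -23/17672 ≈ -0.0013015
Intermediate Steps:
j(F) = 3 - 5*F
q(a, N) = 3 - 5*N
W(h) = 2 - 4/h
m(l, x) = 2*x
1/(m(18, W(q(-3, -4))) - 772) = 1/(2*(2 - 4/(3 - 5*(-4))) - 772) = 1/(2*(2 - 4/(3 + 20)) - 772) = 1/(2*(2 - 4/23) - 772) = 1/(2*(42/23) - 772) = 1/(84/23 - 772) = 1/(-17672/23) = -23/17672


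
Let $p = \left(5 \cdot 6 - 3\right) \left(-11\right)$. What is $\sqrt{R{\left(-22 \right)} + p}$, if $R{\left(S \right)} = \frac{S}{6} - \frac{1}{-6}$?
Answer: $\frac{i \sqrt{1202}}{2} \approx 17.335 i$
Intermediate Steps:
$p = -297$ ($p = \left(30 - 3\right) \left(-11\right) = 27 \left(-11\right) = -297$)
$R{\left(S \right)} = \frac{1}{6} + \frac{S}{6}$ ($R{\left(S \right)} = S \frac{1}{6} - - \frac{1}{6} = \frac{S}{6} + \frac{1}{6} = \frac{1}{6} + \frac{S}{6}$)
$\sqrt{R{\left(-22 \right)} + p} = \sqrt{\left(\frac{1}{6} + \frac{1}{6} \left(-22\right)\right) - 297} = \sqrt{\left(\frac{1}{6} - \frac{11}{3}\right) - 297} = \sqrt{- \frac{7}{2} - 297} = \sqrt{- \frac{601}{2}} = \frac{i \sqrt{1202}}{2}$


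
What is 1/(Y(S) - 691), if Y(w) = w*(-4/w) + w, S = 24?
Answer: -1/671 ≈ -0.0014903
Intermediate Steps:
Y(w) = -4 + w
1/(Y(S) - 691) = 1/((-4 + 24) - 691) = 1/(20 - 691) = 1/(-671) = -1/671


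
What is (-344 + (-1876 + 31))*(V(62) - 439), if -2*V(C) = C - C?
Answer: 960971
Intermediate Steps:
V(C) = 0 (V(C) = -(C - C)/2 = -½*0 = 0)
(-344 + (-1876 + 31))*(V(62) - 439) = (-344 + (-1876 + 31))*(0 - 439) = (-344 - 1845)*(-439) = -2189*(-439) = 960971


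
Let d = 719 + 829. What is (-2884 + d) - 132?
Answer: -1468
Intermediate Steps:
d = 1548
(-2884 + d) - 132 = (-2884 + 1548) - 132 = -1336 - 132 = -1468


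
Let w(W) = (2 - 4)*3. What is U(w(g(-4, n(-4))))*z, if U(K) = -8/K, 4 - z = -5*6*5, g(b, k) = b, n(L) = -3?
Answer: 616/3 ≈ 205.33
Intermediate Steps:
w(W) = -6 (w(W) = -2*3 = -6)
z = 154 (z = 4 - (-5*6)*5 = 4 - (-30)*5 = 4 - 1*(-150) = 4 + 150 = 154)
U(w(g(-4, n(-4))))*z = -8/(-6)*154 = -8*(-⅙)*154 = (4/3)*154 = 616/3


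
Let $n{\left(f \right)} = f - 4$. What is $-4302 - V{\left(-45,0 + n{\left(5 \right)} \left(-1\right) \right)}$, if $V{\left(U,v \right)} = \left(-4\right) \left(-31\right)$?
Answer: $-4426$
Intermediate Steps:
$n{\left(f \right)} = -4 + f$
$V{\left(U,v \right)} = 124$
$-4302 - V{\left(-45,0 + n{\left(5 \right)} \left(-1\right) \right)} = -4302 - 124 = -4426$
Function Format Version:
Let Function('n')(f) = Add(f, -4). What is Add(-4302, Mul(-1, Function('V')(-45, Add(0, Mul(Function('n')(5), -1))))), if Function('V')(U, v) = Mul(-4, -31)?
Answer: -4426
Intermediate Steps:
Function('n')(f) = Add(-4, f)
Function('V')(U, v) = 124
Add(-4302, Mul(-1, Function('V')(-45, Add(0, Mul(Function('n')(5), -1))))) = Add(-4302, Mul(-1, 124)) = Add(-4302, -124) = -4426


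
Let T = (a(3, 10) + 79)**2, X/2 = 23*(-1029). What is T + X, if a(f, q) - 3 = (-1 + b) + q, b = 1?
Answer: -38870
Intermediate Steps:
X = -47334 (X = 2*(23*(-1029)) = 2*(-23667) = -47334)
a(f, q) = 3 + q (a(f, q) = 3 + ((-1 + 1) + q) = 3 + (0 + q) = 3 + q)
T = 8464 (T = ((3 + 10) + 79)**2 = (13 + 79)**2 = 92**2 = 8464)
T + X = 8464 - 47334 = -38870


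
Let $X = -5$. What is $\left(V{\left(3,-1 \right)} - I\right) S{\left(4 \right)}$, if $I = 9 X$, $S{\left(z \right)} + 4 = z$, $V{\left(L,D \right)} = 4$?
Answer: $0$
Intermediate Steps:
$S{\left(z \right)} = -4 + z$
$I = -45$ ($I = 9 \left(-5\right) = -45$)
$\left(V{\left(3,-1 \right)} - I\right) S{\left(4 \right)} = \left(4 - -45\right) \left(-4 + 4\right) = \left(4 + 45\right) 0 = 49 \cdot 0 = 0$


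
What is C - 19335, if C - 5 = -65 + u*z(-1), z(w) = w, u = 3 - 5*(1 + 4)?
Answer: -19373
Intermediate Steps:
u = -22 (u = 3 - 5*5 = 3 - 25 = -22)
C = -38 (C = 5 + (-65 - 22*(-1)) = 5 + (-65 + 22) = 5 - 43 = -38)
C - 19335 = -38 - 19335 = -19373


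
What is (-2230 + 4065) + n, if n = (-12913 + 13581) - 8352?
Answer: -5849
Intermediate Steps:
n = -7684 (n = 668 - 8352 = -7684)
(-2230 + 4065) + n = (-2230 + 4065) - 7684 = 1835 - 7684 = -5849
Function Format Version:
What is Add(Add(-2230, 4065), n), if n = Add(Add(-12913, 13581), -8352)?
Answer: -5849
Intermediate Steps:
n = -7684 (n = Add(668, -8352) = -7684)
Add(Add(-2230, 4065), n) = Add(Add(-2230, 4065), -7684) = Add(1835, -7684) = -5849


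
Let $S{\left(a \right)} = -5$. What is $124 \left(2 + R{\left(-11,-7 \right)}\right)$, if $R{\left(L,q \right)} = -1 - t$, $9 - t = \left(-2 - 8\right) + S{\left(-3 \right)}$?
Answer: $-2852$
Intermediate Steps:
$t = 24$ ($t = 9 - \left(\left(-2 - 8\right) - 5\right) = 9 - \left(-10 - 5\right) = 9 - -15 = 9 + 15 = 24$)
$R{\left(L,q \right)} = -25$ ($R{\left(L,q \right)} = -1 - 24 = -25$)
$124 \left(2 + R{\left(-11,-7 \right)}\right) = 124 \left(2 - 25\right) = 124 \left(-23\right) = -2852$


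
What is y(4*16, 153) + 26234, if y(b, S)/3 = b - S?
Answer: 25967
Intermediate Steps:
y(b, S) = -3*S + 3*b (y(b, S) = 3*(b - S) = -3*S + 3*b)
y(4*16, 153) + 26234 = (-3*153 + 3*(4*16)) + 26234 = (-459 + 3*64) + 26234 = (-459 + 192) + 26234 = -267 + 26234 = 25967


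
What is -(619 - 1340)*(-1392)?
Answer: -1003632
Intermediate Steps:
-(619 - 1340)*(-1392) = -(-721)*(-1392) = -1*1003632 = -1003632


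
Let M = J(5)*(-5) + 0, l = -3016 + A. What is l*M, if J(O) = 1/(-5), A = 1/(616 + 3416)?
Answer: -12160511/4032 ≈ -3016.0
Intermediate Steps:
A = 1/4032 ≈ 0.00024802
J(O) = -⅕
l = -12160511/4032 (l = -3016 + 1/4032 = -12160511/4032 ≈ -3016.0)
M = 1 (M = -⅕*(-5) + 0 = 1 + 0 = 1)
l*M = -12160511/4032*1 = -12160511/4032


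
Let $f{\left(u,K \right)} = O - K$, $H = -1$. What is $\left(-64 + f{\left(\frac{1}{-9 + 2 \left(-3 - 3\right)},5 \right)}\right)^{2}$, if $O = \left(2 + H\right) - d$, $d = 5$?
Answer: $5329$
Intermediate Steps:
$O = -4$ ($O = \left(2 - 1\right) - 5 = 1 - 5 = -4$)
$f{\left(u,K \right)} = -4 - K$
$\left(-64 + f{\left(\frac{1}{-9 + 2 \left(-3 - 3\right)},5 \right)}\right)^{2} = \left(-64 - 9\right)^{2} = \left(-73\right)^{2} = 5329$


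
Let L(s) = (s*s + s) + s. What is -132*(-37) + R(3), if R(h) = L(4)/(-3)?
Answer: 4876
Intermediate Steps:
L(s) = s² + 2*s (L(s) = (s² + s) + s = (s + s²) + s = s² + 2*s)
R(h) = -8 (R(h) = (4*(2 + 4))/(-3) = (4*6)*(-⅓) = 24*(-⅓) = -8)
-132*(-37) + R(3) = -132*(-37) - 8 = 4884 - 8 = 4876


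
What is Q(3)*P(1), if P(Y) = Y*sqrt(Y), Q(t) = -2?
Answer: -2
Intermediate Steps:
P(Y) = Y**(3/2)
Q(3)*P(1) = -2*1**(3/2) = -2*1 = -2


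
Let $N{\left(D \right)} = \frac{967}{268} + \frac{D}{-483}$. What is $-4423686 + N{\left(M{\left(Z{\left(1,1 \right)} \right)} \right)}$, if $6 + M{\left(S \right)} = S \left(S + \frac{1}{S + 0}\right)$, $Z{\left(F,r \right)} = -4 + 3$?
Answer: $- \frac{572619142451}{129444} \approx -4.4237 \cdot 10^{6}$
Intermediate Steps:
$Z{\left(F,r \right)} = -1$
$M{\left(S \right)} = -6 + S \left(S + \frac{1}{S}\right)$ ($M{\left(S \right)} = -6 + S \left(S + \frac{1}{S + 0}\right) = -6 + S \left(S + \frac{1}{S}\right)$)
$N{\left(D \right)} = \frac{967}{268} - \frac{D}{483}$ ($N{\left(D \right)} = 967 \cdot \frac{1}{268} + D \left(- \frac{1}{483}\right) = \frac{967}{268} - \frac{D}{483}$)
$-4423686 + N{\left(M{\left(Z{\left(1,1 \right)} \right)} \right)} = -4423686 + \left(\frac{967}{268} - \frac{-5 + \left(-1\right)^{2}}{483}\right) = -4423686 + \left(\frac{967}{268} - \frac{-5 + 1}{483}\right) = -4423686 + \left(\frac{967}{268} - - \frac{4}{483}\right) = -4423686 + \left(\frac{967}{268} + \frac{4}{483}\right) = -4423686 + \frac{468133}{129444} = - \frac{572619142451}{129444}$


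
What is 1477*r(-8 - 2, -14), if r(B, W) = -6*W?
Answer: 124068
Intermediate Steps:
1477*r(-8 - 2, -14) = 1477*(-6*(-14)) = 1477*84 = 124068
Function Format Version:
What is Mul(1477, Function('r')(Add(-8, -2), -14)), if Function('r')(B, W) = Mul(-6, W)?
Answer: 124068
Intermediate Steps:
Mul(1477, Function('r')(Add(-8, -2), -14)) = Mul(1477, Mul(-6, -14)) = Mul(1477, 84) = 124068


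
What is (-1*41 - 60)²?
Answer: 10201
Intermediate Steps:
(-1*41 - 60)² = (-41 - 60)² = (-101)² = 10201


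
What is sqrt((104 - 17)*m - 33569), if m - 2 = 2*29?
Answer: I*sqrt(28349) ≈ 168.37*I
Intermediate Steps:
m = 60 (m = 2 + 2*29 = 2 + 58 = 60)
sqrt((104 - 17)*m - 33569) = sqrt((104 - 17)*60 - 33569) = sqrt(87*60 - 33569) = sqrt(5220 - 33569) = sqrt(-28349) = I*sqrt(28349)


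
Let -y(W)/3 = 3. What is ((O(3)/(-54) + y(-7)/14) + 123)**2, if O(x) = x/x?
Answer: 534626884/35721 ≈ 14967.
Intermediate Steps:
y(W) = -9 (y(W) = -3*3 = -9)
O(x) = 1
((O(3)/(-54) + y(-7)/14) + 123)**2 = ((1/(-54) - 9/14) + 123)**2 = ((1*(-1/54) - 9*1/14) + 123)**2 = ((-1/54 - 9/14) + 123)**2 = (-125/189 + 123)**2 = (23122/189)**2 = 534626884/35721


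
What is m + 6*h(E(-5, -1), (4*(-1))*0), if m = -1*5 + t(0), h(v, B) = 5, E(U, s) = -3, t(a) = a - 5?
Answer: 20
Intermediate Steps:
t(a) = -5 + a
m = -10 (m = -1*5 + (-5 + 0) = -5 - 5 = -10)
m + 6*h(E(-5, -1), (4*(-1))*0) = -10 + 6*5 = -10 + 30 = 20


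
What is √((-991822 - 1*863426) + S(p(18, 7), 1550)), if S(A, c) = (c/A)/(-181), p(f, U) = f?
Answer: I*√547018157827/543 ≈ 1362.1*I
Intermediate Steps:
S(A, c) = -c/(181*A) (S(A, c) = (c/A)*(-1/181) = -c/(181*A))
√((-991822 - 1*863426) + S(p(18, 7), 1550)) = √((-991822 - 1*863426) - 1/181*1550/18) = √((-991822 - 863426) - 1/181*1550*1/18) = √(-1855248 - 775/1629) = √(-3022199767/1629) = I*√547018157827/543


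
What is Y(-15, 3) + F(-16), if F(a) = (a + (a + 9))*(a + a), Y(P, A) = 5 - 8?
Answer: 733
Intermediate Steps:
Y(P, A) = -3
F(a) = 2*a*(9 + 2*a) (F(a) = (a + (9 + a))*(2*a) = (9 + 2*a)*(2*a) = 2*a*(9 + 2*a))
Y(-15, 3) + F(-16) = -3 + 2*(-16)*(9 + 2*(-16)) = -3 + 2*(-16)*(9 - 32) = -3 + 2*(-16)*(-23) = -3 + 736 = 733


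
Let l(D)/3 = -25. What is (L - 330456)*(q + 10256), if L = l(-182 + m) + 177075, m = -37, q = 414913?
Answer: -65244734064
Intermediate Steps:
l(D) = -75 (l(D) = 3*(-25) = -75)
L = 177000 (L = -75 + 177075 = 177000)
(L - 330456)*(q + 10256) = (177000 - 330456)*(414913 + 10256) = -153456*425169 = -65244734064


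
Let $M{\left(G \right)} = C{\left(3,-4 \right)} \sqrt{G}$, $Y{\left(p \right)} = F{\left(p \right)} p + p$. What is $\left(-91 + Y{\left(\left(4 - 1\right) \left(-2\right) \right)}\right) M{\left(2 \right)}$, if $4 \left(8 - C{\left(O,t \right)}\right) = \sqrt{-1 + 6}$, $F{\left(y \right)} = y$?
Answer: $\frac{61 \sqrt{2} \left(-32 + \sqrt{5}\right)}{4} \approx -641.91$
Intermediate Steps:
$C{\left(O,t \right)} = 8 - \frac{\sqrt{5}}{4}$ ($C{\left(O,t \right)} = 8 - \frac{\sqrt{-1 + 6}}{4} = 8 - \frac{\sqrt{5}}{4}$)
$Y{\left(p \right)} = p + p^{2}$ ($Y{\left(p \right)} = p p + p = p^{2} + p = p + p^{2}$)
$M{\left(G \right)} = \sqrt{G} \left(8 - \frac{\sqrt{5}}{4}\right)$ ($M{\left(G \right)} = \left(8 - \frac{\sqrt{5}}{4}\right) \sqrt{G} = \sqrt{G} \left(8 - \frac{\sqrt{5}}{4}\right)$)
$\left(-91 + Y{\left(\left(4 - 1\right) \left(-2\right) \right)}\right) M{\left(2 \right)} = \left(-91 + \left(4 - 1\right) \left(-2\right) \left(1 + \left(4 - 1\right) \left(-2\right)\right)\right) \frac{\sqrt{2} \left(32 - \sqrt{5}\right)}{4} = \left(-91 + 3 \left(-2\right) \left(1 + 3 \left(-2\right)\right)\right) \frac{\sqrt{2} \left(32 - \sqrt{5}\right)}{4} = \left(-91 - 6 \left(1 - 6\right)\right) \frac{\sqrt{2} \left(32 - \sqrt{5}\right)}{4} = \left(-91 - -30\right) \frac{\sqrt{2} \left(32 - \sqrt{5}\right)}{4} = \left(-91 + 30\right) \frac{\sqrt{2} \left(32 - \sqrt{5}\right)}{4} = - 61 \frac{\sqrt{2} \left(32 - \sqrt{5}\right)}{4} = - \frac{61 \sqrt{2} \left(32 - \sqrt{5}\right)}{4}$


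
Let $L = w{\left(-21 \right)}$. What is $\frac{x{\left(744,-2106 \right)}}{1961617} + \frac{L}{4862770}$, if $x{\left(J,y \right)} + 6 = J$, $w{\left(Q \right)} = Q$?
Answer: $\frac{3547530303}{9538892299090} \approx 0.0003719$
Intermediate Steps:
$L = -21$
$x{\left(J,y \right)} = -6 + J$
$\frac{x{\left(744,-2106 \right)}}{1961617} + \frac{L}{4862770} = \frac{-6 + 744}{1961617} - \frac{21}{4862770} = 738 \cdot \frac{1}{1961617} - \frac{21}{4862770} = \frac{738}{1961617} - \frac{21}{4862770} = \frac{3547530303}{9538892299090}$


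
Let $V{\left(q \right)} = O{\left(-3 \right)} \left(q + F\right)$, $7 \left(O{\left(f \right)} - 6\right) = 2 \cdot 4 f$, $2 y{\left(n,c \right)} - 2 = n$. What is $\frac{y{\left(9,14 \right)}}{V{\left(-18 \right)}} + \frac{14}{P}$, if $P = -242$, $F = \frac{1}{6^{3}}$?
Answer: $- \frac{83111}{470327} \approx -0.17671$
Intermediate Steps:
$F = \frac{1}{216} \approx 0.0046296$
$y{\left(n,c \right)} = 1 + \frac{n}{2}$
$O{\left(f \right)} = 6 + \frac{8 f}{7}$ ($O{\left(f \right)} = 6 + \frac{2 \cdot 4 f}{7} = 6 + \frac{8 f}{7}$)
$V{\left(q \right)} = \frac{1}{84} + \frac{18 q}{7}$ ($V{\left(q \right)} = \left(6 + \frac{8}{7} \left(-3\right)\right) \left(q + \frac{1}{216}\right) = \left(6 - \frac{24}{7}\right) \left(\frac{1}{216} + q\right) = \frac{18 \left(\frac{1}{216} + q\right)}{7} = \frac{1}{84} + \frac{18 q}{7}$)
$\frac{y{\left(9,14 \right)}}{V{\left(-18 \right)}} + \frac{14}{P} = \frac{1 + \frac{1}{2} \cdot 9}{\frac{1}{84} + \frac{18}{7} \left(-18\right)} + \frac{14}{-242} = \frac{1 + \frac{9}{2}}{\frac{1}{84} - \frac{324}{7}} + 14 \left(- \frac{1}{242}\right) = \frac{11}{2 \left(- \frac{3887}{84}\right)} - \frac{7}{121} = \frac{11}{2} \left(- \frac{84}{3887}\right) - \frac{7}{121} = - \frac{462}{3887} - \frac{7}{121} = - \frac{83111}{470327}$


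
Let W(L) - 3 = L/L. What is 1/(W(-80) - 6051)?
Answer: -1/6047 ≈ -0.00016537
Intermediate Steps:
W(L) = 4 (W(L) = 3 + L/L = 3 + 1 = 4)
1/(W(-80) - 6051) = 1/(4 - 6051) = 1/(-6047) = -1/6047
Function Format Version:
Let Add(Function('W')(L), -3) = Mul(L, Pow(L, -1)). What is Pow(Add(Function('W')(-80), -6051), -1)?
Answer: Rational(-1, 6047) ≈ -0.00016537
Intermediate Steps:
Function('W')(L) = 4 (Function('W')(L) = Add(3, Mul(L, Pow(L, -1))) = Add(3, 1) = 4)
Pow(Add(Function('W')(-80), -6051), -1) = Pow(Add(4, -6051), -1) = Pow(-6047, -1) = Rational(-1, 6047)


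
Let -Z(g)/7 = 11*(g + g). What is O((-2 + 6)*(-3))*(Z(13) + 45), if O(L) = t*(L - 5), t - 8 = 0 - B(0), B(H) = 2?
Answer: 199614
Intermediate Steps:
Z(g) = -154*g (Z(g) = -77*(g + g) = -77*2*g = -154*g)
t = 6 (t = 8 + (0 - 1*2) = 8 + (0 - 2) = 8 - 2 = 6)
O(L) = -30 + 6*L (O(L) = 6*(L - 5) = 6*(-5 + L) = -30 + 6*L)
O((-2 + 6)*(-3))*(Z(13) + 45) = (-30 + 6*((-2 + 6)*(-3)))*(-154*13 + 45) = (-30 + 6*(4*(-3)))*(-2002 + 45) = (-30 + 6*(-12))*(-1957) = (-30 - 72)*(-1957) = -102*(-1957) = 199614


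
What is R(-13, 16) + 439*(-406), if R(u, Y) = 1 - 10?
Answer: -178243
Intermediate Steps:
R(u, Y) = -9
R(-13, 16) + 439*(-406) = -9 + 439*(-406) = -9 - 178234 = -178243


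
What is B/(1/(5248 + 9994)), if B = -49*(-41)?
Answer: 30621178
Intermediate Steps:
B = 2009
B/(1/(5248 + 9994)) = 2009/(1/(5248 + 9994)) = 2009/(1/15242) = 2009*15242 = 30621178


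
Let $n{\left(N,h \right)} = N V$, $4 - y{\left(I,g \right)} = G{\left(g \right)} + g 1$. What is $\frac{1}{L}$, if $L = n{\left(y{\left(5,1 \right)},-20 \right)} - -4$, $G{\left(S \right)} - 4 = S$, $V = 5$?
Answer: $- \frac{1}{6} \approx -0.16667$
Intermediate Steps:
$G{\left(S \right)} = 4 + S$
$y{\left(I,g \right)} = - 2 g$ ($y{\left(I,g \right)} = 4 - \left(\left(4 + g\right) + g 1\right) = 4 - \left(\left(4 + g\right) + g\right) = 4 - \left(4 + 2 g\right) = - 2 g$)
$n{\left(N,h \right)} = 5 N$ ($n{\left(N,h \right)} = N 5 = 5 N$)
$L = -6$ ($L = 5 \left(\left(-2\right) 1\right) - -4 = 5 \left(-2\right) + 4 = -10 + 4 = -6$)
$\frac{1}{L} = \frac{1}{-6} = - \frac{1}{6}$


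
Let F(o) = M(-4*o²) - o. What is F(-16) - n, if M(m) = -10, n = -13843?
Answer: 13849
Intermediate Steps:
F(o) = -10 - o
F(-16) - n = (-10 - 1*(-16)) - 1*(-13843) = (-10 + 16) + 13843 = 6 + 13843 = 13849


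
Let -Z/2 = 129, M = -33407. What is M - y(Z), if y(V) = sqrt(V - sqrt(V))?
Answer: -33407 - sqrt(-258 - I*sqrt(258)) ≈ -33408.0 + 16.07*I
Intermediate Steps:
Z = -258 (Z = -2*129 = -258)
M - y(Z) = -33407 - sqrt(-258 - sqrt(-258)) = -33407 - sqrt(-258 - I*sqrt(258))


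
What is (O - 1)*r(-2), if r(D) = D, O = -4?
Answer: 10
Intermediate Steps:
(O - 1)*r(-2) = (-4 - 1)*(-2) = -5*(-2) = 10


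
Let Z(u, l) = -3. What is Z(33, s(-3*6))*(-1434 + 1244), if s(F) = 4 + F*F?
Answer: 570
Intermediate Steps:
s(F) = 4 + F**2
Z(33, s(-3*6))*(-1434 + 1244) = -3*(-1434 + 1244) = -3*(-190) = 570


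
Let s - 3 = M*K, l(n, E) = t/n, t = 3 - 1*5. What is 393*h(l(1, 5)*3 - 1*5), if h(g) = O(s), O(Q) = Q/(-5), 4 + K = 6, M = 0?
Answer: -1179/5 ≈ -235.80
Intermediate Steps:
t = -2 (t = 3 - 5 = -2)
K = 2 (K = -4 + 6 = 2)
l(n, E) = -2/n
s = 3 (s = 3 + 0*2 = 3 + 0 = 3)
O(Q) = -Q/5 (O(Q) = Q*(-1/5) = -Q/5)
h(g) = -3/5 (h(g) = -1/5*3 = -3/5)
393*h(l(1, 5)*3 - 1*5) = 393*(-3/5) = -1179/5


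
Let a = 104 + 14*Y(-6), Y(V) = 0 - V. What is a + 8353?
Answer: 8541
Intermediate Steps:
Y(V) = -V
a = 188 (a = 104 + 14*(-1*(-6)) = 104 + 14*6 = 104 + 84 = 188)
a + 8353 = 188 + 8353 = 8541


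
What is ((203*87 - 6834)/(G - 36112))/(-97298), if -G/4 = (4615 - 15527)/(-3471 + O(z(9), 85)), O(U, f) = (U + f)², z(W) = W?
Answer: 19362285/6282117759712 ≈ 3.0821e-6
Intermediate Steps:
G = 43648/5365 (G = -4*(4615 - 15527)/(-3471 + (9 + 85)²) = -(-43648)/(-3471 + 94²) = -(-43648)/(-3471 + 8836) = -(-43648)/5365 = -4*(-10912/5365) = 43648/5365 ≈ 8.1357)
((203*87 - 6834)/(G - 36112))/(-97298) = ((203*87 - 6834)/(43648/5365 - 36112))/(-97298) = ((17661 - 6834)/(-193697232/5365))*(-1/97298) = (10827*(-5365/193697232))*(-1/97298) = -19362285/64565744*(-1/97298) = 19362285/6282117759712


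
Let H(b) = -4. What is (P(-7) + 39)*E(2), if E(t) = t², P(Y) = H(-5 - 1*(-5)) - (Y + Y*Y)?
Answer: -28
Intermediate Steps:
P(Y) = -4 - Y - Y² (P(Y) = -4 - (Y + Y*Y) = -4 - (Y + Y²) = -4 + (-Y - Y²) = -4 - Y - Y²)
(P(-7) + 39)*E(2) = ((-4 - 1*(-7) - 1*(-7)²) + 39)*2² = ((-4 + 7 - 1*49) + 39)*4 = ((-4 + 7 - 49) + 39)*4 = (-46 + 39)*4 = -7*4 = -28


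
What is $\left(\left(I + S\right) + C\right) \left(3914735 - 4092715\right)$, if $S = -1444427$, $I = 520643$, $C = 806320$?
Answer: $20906242720$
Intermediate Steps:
$\left(\left(I + S\right) + C\right) \left(3914735 - 4092715\right) = \left(\left(520643 - 1444427\right) + 806320\right) \left(3914735 - 4092715\right) = \left(-923784 + 806320\right) \left(-177980\right) = \left(-117464\right) \left(-177980\right) = 20906242720$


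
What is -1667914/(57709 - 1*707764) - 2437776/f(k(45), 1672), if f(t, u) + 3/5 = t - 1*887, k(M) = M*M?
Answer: -719450632862/336078435 ≈ -2140.7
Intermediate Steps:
k(M) = M²
f(t, u) = -4438/5 + t (f(t, u) = -⅗ + (t - 1*887) = -⅗ + (t - 887) = -⅗ + (-887 + t) = -4438/5 + t)
-1667914/(57709 - 1*707764) - 2437776/f(k(45), 1672) = -1667914/(57709 - 1*707764) - 2437776/(-4438/5 + 45²) = -1667914/(57709 - 707764) - 2437776/(-4438/5 + 2025) = -1667914/(-650055) - 2437776/5687/5 = -1667914*(-1/650055) - 2437776*5/5687 = 1667914/650055 - 1108080/517 = -719450632862/336078435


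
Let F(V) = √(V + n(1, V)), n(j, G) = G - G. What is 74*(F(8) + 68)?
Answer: 5032 + 148*√2 ≈ 5241.3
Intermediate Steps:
n(j, G) = 0
F(V) = √V (F(V) = √(V + 0) = √V)
74*(F(8) + 68) = 74*(√8 + 68) = 74*(2*√2 + 68) = 74*(68 + 2*√2) = 5032 + 148*√2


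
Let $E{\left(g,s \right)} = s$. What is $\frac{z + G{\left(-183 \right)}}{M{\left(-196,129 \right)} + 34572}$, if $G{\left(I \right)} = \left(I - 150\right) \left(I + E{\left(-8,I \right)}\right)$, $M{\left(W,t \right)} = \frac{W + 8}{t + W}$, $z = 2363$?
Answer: $\frac{8324147}{2316512} \approx 3.5934$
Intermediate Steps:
$M{\left(W,t \right)} = \frac{8 + W}{W + t}$
$G{\left(I \right)} = 2 I \left(-150 + I\right)$ ($G{\left(I \right)} = \left(I - 150\right) \left(I + I\right) = \left(-150 + I\right) 2 I = 2 I \left(-150 + I\right)$)
$\frac{z + G{\left(-183 \right)}}{M{\left(-196,129 \right)} + 34572} = \frac{2363 + 2 \left(-183\right) \left(-150 - 183\right)}{\frac{8 - 196}{-196 + 129} + 34572} = \frac{2363 + 2 \left(-183\right) \left(-333\right)}{\frac{1}{-67} \left(-188\right) + 34572} = \frac{2363 + 121878}{\left(- \frac{1}{67}\right) \left(-188\right) + 34572} = \frac{124241}{\frac{188}{67} + 34572} = \frac{124241}{\frac{2316512}{67}} = 124241 \cdot \frac{67}{2316512} = \frac{8324147}{2316512}$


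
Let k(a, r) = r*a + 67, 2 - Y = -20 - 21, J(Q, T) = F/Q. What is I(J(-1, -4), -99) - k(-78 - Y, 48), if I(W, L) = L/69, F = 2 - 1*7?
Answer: 132010/23 ≈ 5739.6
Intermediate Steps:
F = -5 (F = 2 - 7 = -5)
J(Q, T) = -5/Q
Y = 43 (Y = 2 - (-20 - 21) = 2 - 1*(-41) = 2 + 41 = 43)
I(W, L) = L/69 (I(W, L) = L*(1/69) = L/69)
k(a, r) = 67 + a*r (k(a, r) = a*r + 67 = 67 + a*r)
I(J(-1, -4), -99) - k(-78 - Y, 48) = (1/69)*(-99) - (67 + (-78 - 1*43)*48) = -33/23 - (67 + (-78 - 43)*48) = -33/23 - (67 - 121*48) = -33/23 - (67 - 5808) = -33/23 - 1*(-5741) = -33/23 + 5741 = 132010/23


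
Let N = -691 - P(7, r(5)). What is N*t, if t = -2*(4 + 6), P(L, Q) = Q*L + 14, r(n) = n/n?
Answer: 14240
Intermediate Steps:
r(n) = 1
P(L, Q) = 14 + L*Q (P(L, Q) = L*Q + 14 = 14 + L*Q)
N = -712 (N = -691 - (14 + 7*1) = -691 - (14 + 7) = -691 - 1*21 = -691 - 21 = -712)
t = -20 (t = -2*10 = -20)
N*t = -712*(-20) = 14240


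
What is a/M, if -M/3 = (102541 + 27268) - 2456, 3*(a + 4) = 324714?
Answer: -12026/42451 ≈ -0.28329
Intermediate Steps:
a = 108234 (a = -4 + (⅓)*324714 = -4 + 108238 = 108234)
M = -382059 (M = -3*((102541 + 27268) - 2456) = -3*(129809 - 2456) = -3*127353 = -382059)
a/M = 108234/(-382059) = 108234*(-1/382059) = -12026/42451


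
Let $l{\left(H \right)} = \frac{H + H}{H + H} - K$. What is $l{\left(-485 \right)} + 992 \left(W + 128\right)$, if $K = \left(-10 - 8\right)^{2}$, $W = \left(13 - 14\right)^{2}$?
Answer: $127645$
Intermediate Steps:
$W = 1$ ($W = \left(-1\right)^{2} = 1$)
$K = 324$ ($K = \left(-18\right)^{2} = 324$)
$l{\left(H \right)} = -323$ ($l{\left(H \right)} = \frac{H + H}{H + H} - 324 = \frac{2 H}{2 H} - 324 = 2 H \frac{1}{2 H} - 324 = 1 - 324 = -323$)
$l{\left(-485 \right)} + 992 \left(W + 128\right) = -323 + 992 \left(1 + 128\right) = -323 + 992 \cdot 129 = -323 + 127968 = 127645$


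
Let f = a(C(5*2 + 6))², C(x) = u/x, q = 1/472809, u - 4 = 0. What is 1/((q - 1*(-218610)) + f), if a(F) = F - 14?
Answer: 7564944/1655202655081 ≈ 4.5704e-6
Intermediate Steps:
u = 4 (u = 4 + 0 = 4)
q = 1/472809 ≈ 2.1150e-6
C(x) = 4/x
a(F) = -14 + F
f = 3025/16 (f = (-14 + 4/(5*2 + 6))² = (-14 + 4/(10 + 6))² = (-14 + 4/16)² = (-14 + 4*(1/16))² = (-14 + ¼)² = (-55/4)² = 3025/16 ≈ 189.06)
1/((q - 1*(-218610)) + f) = 1/((1/472809 - 1*(-218610)) + 3025/16) = 1/((1/472809 + 218610) + 3025/16) = 1/(103360775491/472809 + 3025/16) = 1/(1655202655081/7564944) = 7564944/1655202655081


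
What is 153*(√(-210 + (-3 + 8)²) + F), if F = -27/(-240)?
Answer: 1377/80 + 153*I*√185 ≈ 17.212 + 2081.0*I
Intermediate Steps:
F = 9/80 (F = -27*(-1/240) = 9/80 ≈ 0.11250)
153*(√(-210 + (-3 + 8)²) + F) = 153*(√(-210 + (-3 + 8)²) + 9/80) = 153*(√(-210 + 5²) + 9/80) = 153*(√(-210 + 25) + 9/80) = 153*(√(-185) + 9/80) = 153*(I*√185 + 9/80) = 153*(9/80 + I*√185) = 1377/80 + 153*I*√185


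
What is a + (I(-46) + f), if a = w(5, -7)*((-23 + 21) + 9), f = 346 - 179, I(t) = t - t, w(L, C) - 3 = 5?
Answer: 223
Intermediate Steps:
w(L, C) = 8 (w(L, C) = 3 + 5 = 8)
I(t) = 0
f = 167
a = 56 (a = 8*((-23 + 21) + 9) = 8*(-2 + 9) = 8*7 = 56)
a + (I(-46) + f) = 56 + (0 + 167) = 56 + 167 = 223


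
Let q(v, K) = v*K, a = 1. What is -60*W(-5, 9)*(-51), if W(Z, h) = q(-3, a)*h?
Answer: -82620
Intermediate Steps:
q(v, K) = K*v
W(Z, h) = -3*h (W(Z, h) = (1*(-3))*h = -3*h)
-60*W(-5, 9)*(-51) = -(-180)*9*(-51) = -60*(-27)*(-51) = 1620*(-51) = -82620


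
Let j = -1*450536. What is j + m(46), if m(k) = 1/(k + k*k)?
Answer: -974058831/2162 ≈ -4.5054e+5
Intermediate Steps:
j = -450536
m(k) = 1/(k + k²)
j + m(46) = -450536 + 1/(46*(1 + 46)) = -450536 + (1/46)/47 = -450536 + (1/46)*(1/47) = -450536 + 1/2162 = -974058831/2162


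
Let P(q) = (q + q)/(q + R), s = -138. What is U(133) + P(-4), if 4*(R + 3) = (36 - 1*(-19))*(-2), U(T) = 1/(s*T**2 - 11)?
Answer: 39057419/168435417 ≈ 0.23188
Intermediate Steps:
U(T) = 1/(-11 - 138*T**2) (U(T) = 1/(-138*T**2 - 11) = 1/(-11 - 138*T**2))
R = -61/2 (R = -3 + ((36 - 1*(-19))*(-2))/4 = -3 + ((36 + 19)*(-2))/4 = -3 + (55*(-2))/4 = -3 + (1/4)*(-110) = -3 - 55/2 = -61/2 ≈ -30.500)
P(q) = 2*q/(-61/2 + q) (P(q) = (q + q)/(q - 61/2) = (2*q)/(-61/2 + q) = 2*q/(-61/2 + q))
U(133) + P(-4) = -1/(11 + 138*133**2) + 4*(-4)/(-61 + 2*(-4)) = -1/(11 + 138*17689) + 4*(-4)/(-61 - 8) = -1/(11 + 2441082) + 4*(-4)/(-69) = -1/2441093 + 4*(-4)*(-1/69) = -1*1/2441093 + 16/69 = -1/2441093 + 16/69 = 39057419/168435417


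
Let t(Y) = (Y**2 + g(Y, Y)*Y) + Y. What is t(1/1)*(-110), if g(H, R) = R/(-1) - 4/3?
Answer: 110/3 ≈ 36.667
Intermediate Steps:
g(H, R) = -4/3 - R (g(H, R) = R*(-1) - 4*1/3 = -R - 4/3 = -4/3 - R)
t(Y) = Y + Y**2 + Y*(-4/3 - Y) (t(Y) = (Y**2 + (-4/3 - Y)*Y) + Y = (Y**2 + Y*(-4/3 - Y)) + Y = Y + Y**2 + Y*(-4/3 - Y))
t(1/1)*(-110) = -1/3/1*(-110) = -1/3*1*(-110) = -1/3*(-110) = 110/3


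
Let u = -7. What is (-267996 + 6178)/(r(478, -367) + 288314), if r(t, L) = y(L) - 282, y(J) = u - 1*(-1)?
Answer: -130909/144013 ≈ -0.90901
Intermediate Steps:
y(J) = -6 (y(J) = -7 - 1*(-1) = -7 + 1 = -6)
r(t, L) = -288 (r(t, L) = -6 - 282 = -288)
(-267996 + 6178)/(r(478, -367) + 288314) = (-267996 + 6178)/(-288 + 288314) = -261818/288026 = -261818*1/288026 = -130909/144013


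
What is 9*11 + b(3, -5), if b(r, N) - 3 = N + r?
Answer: 100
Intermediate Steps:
b(r, N) = 3 + N + r (b(r, N) = 3 + (N + r) = 3 + N + r)
9*11 + b(3, -5) = 9*11 + (3 - 5 + 3) = 99 + 1 = 100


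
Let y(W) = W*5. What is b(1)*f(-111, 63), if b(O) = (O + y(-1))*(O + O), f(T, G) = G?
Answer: -504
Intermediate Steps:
y(W) = 5*W
b(O) = 2*O*(-5 + O) (b(O) = (O + 5*(-1))*(O + O) = (O - 5)*(2*O) = (-5 + O)*(2*O) = 2*O*(-5 + O))
b(1)*f(-111, 63) = (2*1*(-5 + 1))*63 = (2*1*(-4))*63 = -8*63 = -504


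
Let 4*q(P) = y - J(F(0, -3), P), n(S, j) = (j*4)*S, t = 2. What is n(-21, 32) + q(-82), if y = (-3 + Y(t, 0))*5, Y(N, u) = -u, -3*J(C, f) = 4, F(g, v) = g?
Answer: -32297/12 ≈ -2691.4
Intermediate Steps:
J(C, f) = -4/3 (J(C, f) = -⅓*4 = -4/3)
n(S, j) = 4*S*j (n(S, j) = (4*j)*S = 4*S*j)
y = -15 (y = (-3 - 1*0)*5 = (-3 + 0)*5 = -3*5 = -15)
q(P) = -41/12 (q(P) = (-15 - 1*(-4/3))/4 = (-15 + 4/3)/4 = (¼)*(-41/3) = -41/12)
n(-21, 32) + q(-82) = 4*(-21)*32 - 41/12 = -2688 - 41/12 = -32297/12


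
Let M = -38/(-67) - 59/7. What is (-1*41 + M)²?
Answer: 525143056/219961 ≈ 2387.4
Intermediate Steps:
M = -3687/469 (M = -38*(-1/67) - 59*⅐ = 38/67 - 59/7 = -3687/469 ≈ -7.8614)
(-1*41 + M)² = (-1*41 - 3687/469)² = (-41 - 3687/469)² = (-22916/469)² = 525143056/219961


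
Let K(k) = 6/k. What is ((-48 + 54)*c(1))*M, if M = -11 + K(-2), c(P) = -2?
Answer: 168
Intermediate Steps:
M = -14 (M = -11 + 6/(-2) = -11 + 6*(-½) = -11 - 3 = -14)
((-48 + 54)*c(1))*M = ((-48 + 54)*(-2))*(-14) = (6*(-2))*(-14) = -12*(-14) = 168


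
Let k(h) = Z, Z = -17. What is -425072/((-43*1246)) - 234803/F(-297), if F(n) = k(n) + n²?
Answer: 12453837345/2362575488 ≈ 5.2713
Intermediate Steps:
k(h) = -17
F(n) = -17 + n²
-425072/((-43*1246)) - 234803/F(-297) = -425072/((-43*1246)) - 234803/(-17 + (-297)²) = -425072/(-53578) - 234803/(-17 + 88209) = -425072*(-1/53578) - 234803/88192 = 212536/26789 - 234803*1/88192 = 212536/26789 - 234803/88192 = 12453837345/2362575488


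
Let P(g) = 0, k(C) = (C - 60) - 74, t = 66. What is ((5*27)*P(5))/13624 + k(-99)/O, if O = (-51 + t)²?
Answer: -233/225 ≈ -1.0356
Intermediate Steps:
k(C) = -134 + C (k(C) = (-60 + C) - 74 = -134 + C)
O = 225 (O = (-51 + 66)² = 15² = 225)
((5*27)*P(5))/13624 + k(-99)/O = ((5*27)*0)/13624 + (-134 - 99)/225 = (135*0)*(1/13624) - 233*1/225 = 0*(1/13624) - 233/225 = 0 - 233/225 = -233/225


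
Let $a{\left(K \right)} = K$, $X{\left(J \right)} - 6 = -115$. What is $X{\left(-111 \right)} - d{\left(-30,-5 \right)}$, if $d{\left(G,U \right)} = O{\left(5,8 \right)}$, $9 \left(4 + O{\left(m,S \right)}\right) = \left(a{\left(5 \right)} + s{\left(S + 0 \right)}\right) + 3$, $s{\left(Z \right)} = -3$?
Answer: $- \frac{950}{9} \approx -105.56$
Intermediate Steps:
$X{\left(J \right)} = -109$ ($X{\left(J \right)} = 6 - 115 = -109$)
$O{\left(m,S \right)} = - \frac{31}{9}$ ($O{\left(m,S \right)} = -4 + \frac{\left(5 - 3\right) + 3}{9} = -4 + \frac{2 + 3}{9} = -4 + \frac{1}{9} \cdot 5 = -4 + \frac{5}{9} = - \frac{31}{9}$)
$d{\left(G,U \right)} = - \frac{31}{9}$
$X{\left(-111 \right)} - d{\left(-30,-5 \right)} = -109 - - \frac{31}{9} = -109 + \frac{31}{9} = - \frac{950}{9}$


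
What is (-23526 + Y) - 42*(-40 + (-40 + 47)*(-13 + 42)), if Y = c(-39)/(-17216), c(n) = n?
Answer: -522884313/17216 ≈ -30372.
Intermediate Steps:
Y = 39/17216 (Y = -39/(-17216) = -39*(-1/17216) = 39/17216 ≈ 0.0022653)
(-23526 + Y) - 42*(-40 + (-40 + 47)*(-13 + 42)) = (-23526 + 39/17216) - 42*(-40 + (-40 + 47)*(-13 + 42)) = -405023577/17216 - 42*(-40 + 7*29) = -405023577/17216 - 42*(-40 + 203) = -405023577/17216 - 42*163 = -405023577/17216 - 6846 = -522884313/17216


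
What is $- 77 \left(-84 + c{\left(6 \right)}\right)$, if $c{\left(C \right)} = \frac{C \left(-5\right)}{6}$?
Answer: $6853$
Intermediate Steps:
$c{\left(C \right)} = - \frac{5 C}{6}$ ($c{\left(C \right)} = - 5 C \frac{1}{6} = - \frac{5 C}{6}$)
$- 77 \left(-84 + c{\left(6 \right)}\right) = - 77 \left(-84 - 5\right) = \left(-77\right) \left(-89\right) = 6853$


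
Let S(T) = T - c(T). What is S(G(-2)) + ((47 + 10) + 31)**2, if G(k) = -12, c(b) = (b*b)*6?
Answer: 6868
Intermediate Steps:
c(b) = 6*b**2 (c(b) = b**2*6 = 6*b**2)
S(T) = T - 6*T**2
S(G(-2)) + ((47 + 10) + 31)**2 = -12*(1 - 6*(-12)) + ((47 + 10) + 31)**2 = -12*(1 + 72) + (57 + 31)**2 = -12*73 + 88**2 = -876 + 7744 = 6868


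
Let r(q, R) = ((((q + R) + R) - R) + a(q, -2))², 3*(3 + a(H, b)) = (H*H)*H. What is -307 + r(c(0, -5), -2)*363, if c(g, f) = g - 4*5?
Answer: 7889879704/3 ≈ 2.6300e+9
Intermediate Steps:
a(H, b) = -3 + H³/3 (a(H, b) = -3 + ((H*H)*H)/3 = -3 + (H²*H)/3 = -3 + H³/3)
c(g, f) = -20 + g (c(g, f) = g - 20 = -20 + g)
r(q, R) = (-3 + R + q + q³/3)² (r(q, R) = ((((q + R) + R) - R) + (-3 + q³/3))² = ((((R + q) + R) - R) + (-3 + q³/3))² = (((q + 2*R) - R) + (-3 + q³/3))² = ((R + q) + (-3 + q³/3))² = (-3 + R + q + q³/3)²)
-307 + r(c(0, -5), -2)*363 = -307 + ((-9 + (-20 + 0)³ + 3*(-2) + 3*(-20 + 0))²/9)*363 = -307 + ((-9 + (-20)³ - 6 + 3*(-20))²/9)*363 = -307 + ((-9 - 8000 - 6 - 60)²/9)*363 = -307 + ((⅑)*(-8075)²)*363 = -307 + ((⅑)*65205625)*363 = -307 + (65205625/9)*363 = -307 + 7889880625/3 = 7889879704/3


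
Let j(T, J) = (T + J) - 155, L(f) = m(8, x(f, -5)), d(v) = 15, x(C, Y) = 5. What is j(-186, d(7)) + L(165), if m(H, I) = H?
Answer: -318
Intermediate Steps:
L(f) = 8
j(T, J) = -155 + J + T (j(T, J) = (J + T) - 155 = -155 + J + T)
j(-186, d(7)) + L(165) = (-155 + 15 - 186) + 8 = -326 + 8 = -318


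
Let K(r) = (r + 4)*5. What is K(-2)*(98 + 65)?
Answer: 1630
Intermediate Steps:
K(r) = 20 + 5*r (K(r) = (4 + r)*5 = 20 + 5*r)
K(-2)*(98 + 65) = (20 + 5*(-2))*(98 + 65) = (20 - 10)*163 = 10*163 = 1630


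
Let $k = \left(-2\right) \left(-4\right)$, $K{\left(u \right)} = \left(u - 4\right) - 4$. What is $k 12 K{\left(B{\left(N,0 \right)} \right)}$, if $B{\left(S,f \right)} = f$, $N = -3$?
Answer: $-768$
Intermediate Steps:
$K{\left(u \right)} = -8 + u$ ($K{\left(u \right)} = \left(-4 + u\right) - 4 = -8 + u$)
$k = 8$
$k 12 K{\left(B{\left(N,0 \right)} \right)} = 8 \cdot 12 \left(-8 + 0\right) = 96 \left(-8\right) = -768$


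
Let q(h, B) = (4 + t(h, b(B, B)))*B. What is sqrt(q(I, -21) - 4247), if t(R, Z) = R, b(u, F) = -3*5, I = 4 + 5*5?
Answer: 2*I*sqrt(1235) ≈ 70.285*I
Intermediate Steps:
I = 29 (I = 4 + 25 = 29)
b(u, F) = -15
q(h, B) = B*(4 + h) (q(h, B) = (4 + h)*B = B*(4 + h))
sqrt(q(I, -21) - 4247) = sqrt(-21*(4 + 29) - 4247) = sqrt(-21*33 - 4247) = sqrt(-693 - 4247) = sqrt(-4940) = 2*I*sqrt(1235)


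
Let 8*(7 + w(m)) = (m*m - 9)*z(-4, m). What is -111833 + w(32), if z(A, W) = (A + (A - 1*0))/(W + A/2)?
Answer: -671243/6 ≈ -1.1187e+5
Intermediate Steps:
z(A, W) = 2*A/(W + A/2) (z(A, W) = (A + (A + 0))/(W + A*(½)) = (A + A)/(W + A/2) = (2*A)/(W + A/2) = 2*A/(W + A/2))
w(m) = -7 - 2*(-9 + m²)/(-4 + 2*m) (w(m) = -7 + ((m*m - 9)*(4*(-4)/(-4 + 2*m)))/8 = -7 + ((m² - 9)*(-16/(-4 + 2*m)))/8 = -7 + ((-9 + m²)*(-16/(-4 + 2*m)))/8 = -7 + (-16*(-9 + m²)/(-4 + 2*m))/8 = -7 - 2*(-9 + m²)/(-4 + 2*m))
-111833 + w(32) = -111833 + (23 - 1*32² - 7*32)/(-2 + 32) = -111833 + (23 - 1*1024 - 224)/30 = -111833 + (23 - 1024 - 224)/30 = -111833 + (1/30)*(-1225) = -111833 - 245/6 = -671243/6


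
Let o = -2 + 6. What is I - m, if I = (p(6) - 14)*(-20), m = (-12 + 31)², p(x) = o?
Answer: -161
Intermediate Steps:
o = 4
p(x) = 4
m = 361 (m = 19² = 361)
I = 200 (I = (4 - 14)*(-20) = -10*(-20) = 200)
I - m = 200 - 1*361 = 200 - 361 = -161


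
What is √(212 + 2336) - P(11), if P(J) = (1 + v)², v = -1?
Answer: 14*√13 ≈ 50.478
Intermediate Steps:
P(J) = 0 (P(J) = (1 - 1)² = 0² = 0)
√(212 + 2336) - P(11) = √(212 + 2336) - 1*0 = √2548 + 0 = 14*√13 + 0 = 14*√13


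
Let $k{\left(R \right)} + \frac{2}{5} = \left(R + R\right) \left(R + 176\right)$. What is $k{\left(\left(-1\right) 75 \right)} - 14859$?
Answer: $- \frac{150047}{5} \approx -30009.0$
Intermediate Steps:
$k{\left(R \right)} = - \frac{2}{5} + 2 R \left(176 + R\right)$ ($k{\left(R \right)} = - \frac{2}{5} + \left(R + R\right) \left(R + 176\right) = - \frac{2}{5} + 2 R \left(176 + R\right)$)
$k{\left(\left(-1\right) 75 \right)} - 14859 = \left(- \frac{2}{5} + 2 \left(\left(-1\right) 75\right)^{2} + 352 \left(\left(-1\right) 75\right)\right) - 14859 = \left(- \frac{2}{5} + 2 \left(-75\right)^{2} + 352 \left(-75\right)\right) - 14859 = \left(- \frac{2}{5} + 2 \cdot 5625 - 26400\right) - 14859 = \left(- \frac{2}{5} + 11250 - 26400\right) - 14859 = - \frac{75752}{5} - 14859 = - \frac{150047}{5}$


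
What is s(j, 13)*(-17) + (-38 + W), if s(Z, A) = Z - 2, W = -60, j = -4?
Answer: 4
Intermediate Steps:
s(Z, A) = -2 + Z
s(j, 13)*(-17) + (-38 + W) = (-2 - 4)*(-17) + (-38 - 60) = -6*(-17) - 98 = 102 - 98 = 4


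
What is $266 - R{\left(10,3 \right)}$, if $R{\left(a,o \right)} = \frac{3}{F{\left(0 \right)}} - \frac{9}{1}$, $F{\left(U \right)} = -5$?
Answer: $\frac{1378}{5} \approx 275.6$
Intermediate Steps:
$R{\left(a,o \right)} = - \frac{48}{5}$ ($R{\left(a,o \right)} = \frac{3}{-5} - \frac{9}{1} = 3 \left(- \frac{1}{5}\right) - 9 = - \frac{3}{5} - 9 = - \frac{48}{5}$)
$266 - R{\left(10,3 \right)} = 266 - - \frac{48}{5} = 266 + \frac{48}{5} = \frac{1378}{5}$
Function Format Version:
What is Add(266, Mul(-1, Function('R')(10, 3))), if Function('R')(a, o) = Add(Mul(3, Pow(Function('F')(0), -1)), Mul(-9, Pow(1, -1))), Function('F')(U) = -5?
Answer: Rational(1378, 5) ≈ 275.60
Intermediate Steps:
Function('R')(a, o) = Rational(-48, 5) (Function('R')(a, o) = Add(Mul(3, Pow(-5, -1)), Mul(-9, Pow(1, -1))) = Add(Mul(3, Rational(-1, 5)), Mul(-9, 1)) = Add(Rational(-3, 5), -9) = Rational(-48, 5))
Add(266, Mul(-1, Function('R')(10, 3))) = Add(266, Mul(-1, Rational(-48, 5))) = Add(266, Rational(48, 5)) = Rational(1378, 5)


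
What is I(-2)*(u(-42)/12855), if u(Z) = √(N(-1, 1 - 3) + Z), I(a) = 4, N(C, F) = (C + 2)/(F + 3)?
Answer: 4*I*√41/12855 ≈ 0.0019924*I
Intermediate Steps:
N(C, F) = (2 + C)/(3 + F)
u(Z) = √(1 + Z) (u(Z) = √((2 - 1)/(3 + (1 - 3)) + Z) = √(1/(3 - 2) + Z) = √(1/1 + Z) = √(1*1 + Z) = √(1 + Z))
I(-2)*(u(-42)/12855) = 4*(√(1 - 42)/12855) = 4*(√(-41)*(1/12855)) = 4*((I*√41)*(1/12855)) = 4*(I*√41/12855) = 4*I*√41/12855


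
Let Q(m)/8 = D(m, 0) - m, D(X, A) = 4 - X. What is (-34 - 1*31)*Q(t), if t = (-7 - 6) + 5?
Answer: -10400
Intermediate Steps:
t = -8 (t = -13 + 5 = -8)
Q(m) = 32 - 16*m (Q(m) = 8*((4 - m) - m) = 8*(4 - 2*m) = 32 - 16*m)
(-34 - 1*31)*Q(t) = (-34 - 1*31)*(32 - 16*(-8)) = (-34 - 31)*(32 + 128) = -65*160 = -10400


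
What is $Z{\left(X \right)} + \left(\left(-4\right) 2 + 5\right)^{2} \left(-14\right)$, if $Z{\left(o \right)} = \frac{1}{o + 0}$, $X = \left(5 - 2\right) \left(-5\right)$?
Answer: $- \frac{1891}{15} \approx -126.07$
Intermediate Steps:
$X = -15$ ($X = 3 \left(-5\right) = -15$)
$Z{\left(o \right)} = \frac{1}{o}$
$Z{\left(X \right)} + \left(\left(-4\right) 2 + 5\right)^{2} \left(-14\right) = \frac{1}{-15} + \left(\left(-4\right) 2 + 5\right)^{2} \left(-14\right) = - \frac{1}{15} + \left(-8 + 5\right)^{2} \left(-14\right) = - \frac{1}{15} + \left(-3\right)^{2} \left(-14\right) = - \frac{1}{15} + 9 \left(-14\right) = - \frac{1}{15} - 126 = - \frac{1891}{15}$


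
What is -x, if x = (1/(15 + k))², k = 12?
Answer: -1/729 ≈ -0.0013717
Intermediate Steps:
x = 1/729 (x = (1/(15 + 12))² = (1/27)² = 1/729 ≈ 0.0013717)
-x = -1*1/729 = -1/729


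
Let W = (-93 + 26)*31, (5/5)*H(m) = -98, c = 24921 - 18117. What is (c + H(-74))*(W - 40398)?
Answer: -284837350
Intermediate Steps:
c = 6804
H(m) = -98
W = -2077 (W = -67*31 = -2077)
(c + H(-74))*(W - 40398) = (6804 - 98)*(-2077 - 40398) = 6706*(-42475) = -284837350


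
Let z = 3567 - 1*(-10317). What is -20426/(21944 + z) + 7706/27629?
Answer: -144129693/494945906 ≈ -0.29120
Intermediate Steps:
z = 13884 (z = 3567 + 10317 = 13884)
-20426/(21944 + z) + 7706/27629 = -20426/(21944 + 13884) + 7706/27629 = -20426/35828 + 7706*(1/27629) = -20426*1/35828 + 7706/27629 = -10213/17914 + 7706/27629 = -144129693/494945906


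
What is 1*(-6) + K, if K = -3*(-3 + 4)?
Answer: -9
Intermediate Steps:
K = -3 (K = -3*1 = -3)
1*(-6) + K = 1*(-6) - 3 = -6 - 3 = -9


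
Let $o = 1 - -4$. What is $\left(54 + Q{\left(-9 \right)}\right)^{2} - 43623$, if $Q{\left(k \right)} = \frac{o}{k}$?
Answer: $- \frac{3302102}{81} \approx -40767.0$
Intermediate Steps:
$o = 5$ ($o = 1 + 4 = 5$)
$Q{\left(k \right)} = \frac{5}{k}$
$\left(54 + Q{\left(-9 \right)}\right)^{2} - 43623 = \left(54 + \frac{5}{-9}\right)^{2} - 43623 = \left(54 + 5 \left(- \frac{1}{9}\right)\right)^{2} - 43623 = \left(54 - \frac{5}{9}\right)^{2} - 43623 = \left(\frac{481}{9}\right)^{2} - 43623 = \frac{231361}{81} - 43623 = - \frac{3302102}{81}$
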